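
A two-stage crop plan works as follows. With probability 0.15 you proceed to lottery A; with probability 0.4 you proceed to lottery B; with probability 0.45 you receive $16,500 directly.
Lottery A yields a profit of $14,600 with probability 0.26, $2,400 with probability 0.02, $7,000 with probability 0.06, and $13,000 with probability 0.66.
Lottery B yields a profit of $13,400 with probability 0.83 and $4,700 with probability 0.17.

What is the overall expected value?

EV(A) = 0.26 × 14600 + 0.02 × 2400 + 0.06 × 7000 + 0.66 × 13000 = 3796 + 48 + 420 + 8580 = 12844
EV(B) = 0.83 × 13400 + 0.17 × 4700 = 11122 + 799 = 11921
Branch C: 16500 (certain)
Overall = 0.15 × 12844 + 0.4 × 11921 + 0.45 × 16500 = 1926.6 + 4768.4 + 7425 = 14120

$14,120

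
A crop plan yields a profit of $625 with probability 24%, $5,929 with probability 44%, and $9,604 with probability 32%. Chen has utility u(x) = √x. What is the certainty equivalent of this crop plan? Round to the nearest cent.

$5,075.14

E[u] = 0.24·√625 + 0.44·√5929 + 0.32·√9604 = 0.24·25 + 0.44·77 + 0.32·98 = 71.24
CE = (71.24)² = 5075.1376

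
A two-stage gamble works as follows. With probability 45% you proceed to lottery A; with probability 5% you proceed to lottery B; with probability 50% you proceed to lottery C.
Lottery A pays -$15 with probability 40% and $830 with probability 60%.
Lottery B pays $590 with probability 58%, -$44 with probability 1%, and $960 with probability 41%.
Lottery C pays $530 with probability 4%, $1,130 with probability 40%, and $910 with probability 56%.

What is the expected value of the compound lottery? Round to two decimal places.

$749.57

EV(A) = 0.4 × (-15) + 0.6 × 830 = -6 + 498 = 492
EV(B) = 0.58 × 590 + 0.01 × (-44) + 0.41 × 960 = 342.2 − 0.44 + 393.6 = 735.36
EV(C) = 0.04 × 530 + 0.4 × 1130 + 0.56 × 910 = 21.2 + 452 + 509.6 = 982.8
Overall = 0.45 × 492 + 0.05 × 735.36 + 0.5 × 982.8 = 221.4 + 36.768 + 491.4 = 749.568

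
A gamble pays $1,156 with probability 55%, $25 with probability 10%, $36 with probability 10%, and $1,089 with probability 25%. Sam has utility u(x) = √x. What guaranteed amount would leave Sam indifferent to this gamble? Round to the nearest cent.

$786.80

E[u] = 0.55·√1156 + 0.1·√25 + 0.1·√36 + 0.25·√1089 = 0.55·34 + 0.1·5 + 0.1·6 + 0.25·33 = 28.05
CE = (28.05)² = 786.8025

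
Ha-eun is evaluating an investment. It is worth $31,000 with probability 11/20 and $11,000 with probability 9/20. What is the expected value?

$22,000

EV = 11/20 × 31000 + 9/20 × 11000 = 17050 + 4950 = 22000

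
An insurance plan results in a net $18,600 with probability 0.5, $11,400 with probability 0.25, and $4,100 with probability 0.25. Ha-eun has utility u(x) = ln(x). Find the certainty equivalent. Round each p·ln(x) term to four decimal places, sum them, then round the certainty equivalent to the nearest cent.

E[u] = 0.5·ln(18600) + 0.25·ln(11400) + 0.25·ln(4100) = 4.9155 + 2.3353 + 2.0797 = 9.3305
CE = e^9.3305 ≈ 11276.77

$11,276.77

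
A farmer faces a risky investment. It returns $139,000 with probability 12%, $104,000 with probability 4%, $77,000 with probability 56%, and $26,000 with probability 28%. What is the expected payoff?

$71,240

EV = 0.12 × 139000 + 0.04 × 104000 + 0.56 × 77000 + 0.28 × 26000 = 16680 + 4160 + 43120 + 7280 = 71240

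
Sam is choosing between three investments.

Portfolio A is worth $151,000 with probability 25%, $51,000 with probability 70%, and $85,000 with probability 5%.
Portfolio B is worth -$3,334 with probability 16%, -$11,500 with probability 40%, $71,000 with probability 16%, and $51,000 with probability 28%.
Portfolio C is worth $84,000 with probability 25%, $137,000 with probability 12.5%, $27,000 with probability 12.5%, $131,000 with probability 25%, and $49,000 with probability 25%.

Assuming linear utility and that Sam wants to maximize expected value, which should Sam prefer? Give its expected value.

Portfolio A = 0.25 × 151000 + 0.7 × 51000 + 0.05 × 85000 = 37750 + 35700 + 4250 = 77700
Portfolio B = 0.16 × (-3334) + 0.4 × (-11500) + 0.16 × 71000 + 0.28 × 51000 = -533.44 − 4600 + 11360 + 14280 = 20506.56
Portfolio C = 0.25 × 84000 + 0.125 × 137000 + 0.125 × 27000 + 0.25 × 131000 + 0.25 × 49000 = 21000 + 17125 + 3375 + 32750 + 12250 = 86500

Portfolio C ($86,500)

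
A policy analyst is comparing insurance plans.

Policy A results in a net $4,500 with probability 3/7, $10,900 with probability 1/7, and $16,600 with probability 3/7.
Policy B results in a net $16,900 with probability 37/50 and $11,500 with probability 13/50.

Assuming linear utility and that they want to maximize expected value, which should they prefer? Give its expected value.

Policy B ($15,496)

Policy A = 3/7 × 4500 + 1/7 × 10900 + 3/7 × 16600 = 1928.5714 + 1557.1429 + 7114.2857 = 10600
Policy B = 37/50 × 16900 + 13/50 × 11500 = 12506 + 2990 = 15496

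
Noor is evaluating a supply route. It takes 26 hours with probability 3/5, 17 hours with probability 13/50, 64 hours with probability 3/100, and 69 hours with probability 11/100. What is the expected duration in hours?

29.53 hours

EV = 3/5 × 26 + 13/50 × 17 + 3/100 × 64 + 11/100 × 69 = 15.6 + 4.42 + 1.92 + 7.59 = 29.53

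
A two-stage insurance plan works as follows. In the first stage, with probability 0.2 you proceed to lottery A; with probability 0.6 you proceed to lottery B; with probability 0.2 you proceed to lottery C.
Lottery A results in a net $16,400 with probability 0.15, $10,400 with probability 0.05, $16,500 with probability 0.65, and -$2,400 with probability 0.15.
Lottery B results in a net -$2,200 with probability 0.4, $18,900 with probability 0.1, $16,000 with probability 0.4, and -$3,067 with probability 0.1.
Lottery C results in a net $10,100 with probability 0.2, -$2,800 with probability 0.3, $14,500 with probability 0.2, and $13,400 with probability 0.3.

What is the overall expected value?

EV(A) = 0.15 × 16400 + 0.05 × 10400 + 0.65 × 16500 + 0.15 × (-2400) = 2460 + 520 + 10725 − 360 = 13345
EV(B) = 0.4 × (-2200) + 0.1 × 18900 + 0.4 × 16000 + 0.1 × (-3067) = -880 + 1890 + 6400 − 306.7 = 7103.3
EV(C) = 0.2 × 10100 + 0.3 × (-2800) + 0.2 × 14500 + 0.3 × 13400 = 2020 − 840 + 2900 + 4020 = 8100
Overall = 0.2 × 13345 + 0.6 × 7103.3 + 0.2 × 8100 = 2669 + 4261.98 + 1620 = 8550.98

$8,550.98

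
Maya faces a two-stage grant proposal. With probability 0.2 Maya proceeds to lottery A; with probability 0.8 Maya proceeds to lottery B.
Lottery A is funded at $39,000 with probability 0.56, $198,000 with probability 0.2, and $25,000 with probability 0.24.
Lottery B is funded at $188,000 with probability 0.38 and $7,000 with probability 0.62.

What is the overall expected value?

EV(A) = 0.56 × 39000 + 0.2 × 198000 + 0.24 × 25000 = 21840 + 39600 + 6000 = 67440
EV(B) = 0.38 × 188000 + 0.62 × 7000 = 71440 + 4340 = 75780
Overall = 0.2 × 67440 + 0.8 × 75780 = 13488 + 60624 = 74112

$74,112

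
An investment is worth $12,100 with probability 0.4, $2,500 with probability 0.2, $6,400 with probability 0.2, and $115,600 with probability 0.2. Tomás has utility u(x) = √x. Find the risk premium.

E[u] = 0.4·√12100 + 0.2·√2500 + 0.2·√6400 + 0.2·√115600 = 0.4·110 + 0.2·50 + 0.2·80 + 0.2·340 = 138
CE = (138)² = 19044
Risk premium = EV − CE = 29740 − 19044 = 10696

$10,696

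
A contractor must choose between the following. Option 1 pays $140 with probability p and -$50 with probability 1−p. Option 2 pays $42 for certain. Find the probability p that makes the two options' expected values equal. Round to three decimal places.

p = 0.484

p·140 + (1−p)·(-50) = 42
190p − 50 = 42
p = (42 + 50) / 190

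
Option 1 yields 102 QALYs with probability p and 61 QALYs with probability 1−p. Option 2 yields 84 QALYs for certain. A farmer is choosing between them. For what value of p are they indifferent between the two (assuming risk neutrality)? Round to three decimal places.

p·102 + (1−p)·61 = 84
41p + 61 = 84
p = (84 − 61) / 41

p = 0.561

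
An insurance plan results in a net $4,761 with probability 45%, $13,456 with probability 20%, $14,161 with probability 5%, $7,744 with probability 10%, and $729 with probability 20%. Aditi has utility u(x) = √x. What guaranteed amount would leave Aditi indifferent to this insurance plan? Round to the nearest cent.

$5,535.36

E[u] = 0.45·√4761 + 0.2·√13456 + 0.05·√14161 + 0.1·√7744 + 0.2·√729 = 0.45·69 + 0.2·116 + 0.05·119 + 0.1·88 + 0.2·27 = 74.4
CE = (74.4)² = 5535.36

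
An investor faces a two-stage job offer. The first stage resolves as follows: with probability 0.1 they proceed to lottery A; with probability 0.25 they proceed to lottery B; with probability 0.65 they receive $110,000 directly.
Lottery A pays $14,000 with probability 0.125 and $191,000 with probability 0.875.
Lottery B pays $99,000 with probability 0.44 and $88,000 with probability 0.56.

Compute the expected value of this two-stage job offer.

$111,597.50

EV(A) = 0.125 × 14000 + 0.875 × 191000 = 1750 + 167125 = 168875
EV(B) = 0.44 × 99000 + 0.56 × 88000 = 43560 + 49280 = 92840
Branch C: 110000 (certain)
Overall = 0.1 × 168875 + 0.25 × 92840 + 0.65 × 110000 = 16887.5 + 23210 + 71500 = 111597.5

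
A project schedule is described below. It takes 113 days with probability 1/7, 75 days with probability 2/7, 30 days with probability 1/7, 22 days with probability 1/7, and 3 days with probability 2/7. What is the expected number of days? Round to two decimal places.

45.86 days

EV = 1/7 × 113 + 2/7 × 75 + 1/7 × 30 + 1/7 × 22 + 2/7 × 3 = 16.1429 + 21.4286 + 4.2857 + 3.1429 + 0.8571 = 45.8571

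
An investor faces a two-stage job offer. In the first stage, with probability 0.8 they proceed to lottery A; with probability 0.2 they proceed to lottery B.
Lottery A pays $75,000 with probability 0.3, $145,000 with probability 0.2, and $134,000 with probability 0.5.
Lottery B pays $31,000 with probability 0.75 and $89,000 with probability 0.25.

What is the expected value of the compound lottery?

$103,900

EV(A) = 0.3 × 75000 + 0.2 × 145000 + 0.5 × 134000 = 22500 + 29000 + 67000 = 118500
EV(B) = 0.75 × 31000 + 0.25 × 89000 = 23250 + 22250 = 45500
Overall = 0.8 × 118500 + 0.2 × 45500 = 94800 + 9100 = 103900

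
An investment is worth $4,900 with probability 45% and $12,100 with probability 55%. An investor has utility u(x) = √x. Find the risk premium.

$396

E[u] = 0.45·√4900 + 0.55·√12100 = 0.45·70 + 0.55·110 = 92
CE = (92)² = 8464
Risk premium = EV − CE = 8860 − 8464 = 396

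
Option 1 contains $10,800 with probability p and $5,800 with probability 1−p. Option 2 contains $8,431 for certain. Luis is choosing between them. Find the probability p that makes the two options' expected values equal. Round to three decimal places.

p = 0.526

p·10800 + (1−p)·5800 = 8431
5000p + 5800 = 8431
p = (8431 − 5800) / 5000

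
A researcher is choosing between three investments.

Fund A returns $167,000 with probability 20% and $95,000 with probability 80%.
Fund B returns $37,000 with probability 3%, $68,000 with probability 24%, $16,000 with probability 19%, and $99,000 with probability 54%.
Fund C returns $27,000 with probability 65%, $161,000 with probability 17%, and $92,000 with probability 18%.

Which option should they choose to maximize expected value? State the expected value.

Fund A ($109,400)

Fund A = 0.2 × 167000 + 0.8 × 95000 = 33400 + 76000 = 109400
Fund B = 0.03 × 37000 + 0.24 × 68000 + 0.19 × 16000 + 0.54 × 99000 = 1110 + 16320 + 3040 + 53460 = 73930
Fund C = 0.65 × 27000 + 0.17 × 161000 + 0.18 × 92000 = 17550 + 27370 + 16560 = 61480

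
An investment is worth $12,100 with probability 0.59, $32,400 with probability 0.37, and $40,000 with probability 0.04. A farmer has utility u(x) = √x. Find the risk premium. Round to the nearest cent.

E[u] = 0.59·√12100 + 0.37·√32400 + 0.04·√40000 = 0.59·110 + 0.37·180 + 0.04·200 = 139.5
CE = (139.5)² = 19460.25
Risk premium = EV − CE = 20727 − 19460.25 = 1266.75

$1,266.75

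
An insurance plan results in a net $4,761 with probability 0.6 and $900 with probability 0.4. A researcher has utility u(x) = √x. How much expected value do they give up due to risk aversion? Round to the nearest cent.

$365.04

E[u] = 0.6·√4761 + 0.4·√900 = 0.6·69 + 0.4·30 = 53.4
CE = (53.4)² = 2851.56
Risk premium = EV − CE = 3216.6 − 2851.56 = 365.04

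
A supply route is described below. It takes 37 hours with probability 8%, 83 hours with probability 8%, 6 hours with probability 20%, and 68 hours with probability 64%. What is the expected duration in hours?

54.32 hours

EV = 0.08 × 37 + 0.08 × 83 + 0.2 × 6 + 0.64 × 68 = 2.96 + 6.64 + 1.2 + 43.52 = 54.32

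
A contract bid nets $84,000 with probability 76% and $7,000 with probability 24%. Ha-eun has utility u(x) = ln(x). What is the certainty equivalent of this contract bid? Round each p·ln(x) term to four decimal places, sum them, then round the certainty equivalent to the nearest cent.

$46,267.73

E[u] = 0.76·ln(84000) + 0.24·ln(7000) = 8.6173 + 2.1249 = 10.7422
CE = e^10.7422 ≈ 46267.73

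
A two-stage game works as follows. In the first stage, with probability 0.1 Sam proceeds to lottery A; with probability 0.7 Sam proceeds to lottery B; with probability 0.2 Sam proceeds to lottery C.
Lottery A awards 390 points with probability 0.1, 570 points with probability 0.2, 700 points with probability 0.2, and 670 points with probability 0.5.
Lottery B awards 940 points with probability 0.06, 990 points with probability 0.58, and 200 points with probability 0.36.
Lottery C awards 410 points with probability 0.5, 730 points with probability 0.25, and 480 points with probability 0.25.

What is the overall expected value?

EV(A) = 0.1 × 390 + 0.2 × 570 + 0.2 × 700 + 0.5 × 670 = 39 + 114 + 140 + 335 = 628
EV(B) = 0.06 × 940 + 0.58 × 990 + 0.36 × 200 = 56.4 + 574.2 + 72 = 702.6
EV(C) = 0.5 × 410 + 0.25 × 730 + 0.25 × 480 = 205 + 182.5 + 120 = 507.5
Overall = 0.1 × 628 + 0.7 × 702.6 + 0.2 × 507.5 = 62.8 + 491.82 + 101.5 = 656.12

656.12 points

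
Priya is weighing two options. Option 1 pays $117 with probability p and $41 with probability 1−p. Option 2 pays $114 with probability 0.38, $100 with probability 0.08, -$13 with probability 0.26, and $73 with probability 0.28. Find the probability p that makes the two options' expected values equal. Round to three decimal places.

EV(Option 2) = 0.38 × 114 + 0.08 × 100 + 0.26 × (-13) + 0.28 × 73 = 43.32 + 8 − 3.38 + 20.44 = 68.38
p·117 + (1−p)·41 = 68.38
76p + 41 = 68.38
p = (68.38 − 41) / 76

p = 0.360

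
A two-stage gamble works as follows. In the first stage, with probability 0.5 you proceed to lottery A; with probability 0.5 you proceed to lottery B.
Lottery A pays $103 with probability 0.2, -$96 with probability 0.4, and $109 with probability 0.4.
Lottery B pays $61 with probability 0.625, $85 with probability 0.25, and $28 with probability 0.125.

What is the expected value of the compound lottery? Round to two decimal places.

$44.34

EV(A) = 0.2 × 103 + 0.4 × (-96) + 0.4 × 109 = 20.6 − 38.4 + 43.6 = 25.8
EV(B) = 0.625 × 61 + 0.25 × 85 + 0.125 × 28 = 38.125 + 21.25 + 3.5 = 62.875
Overall = 0.5 × 25.8 + 0.5 × 62.875 = 12.9 + 31.4375 = 44.3375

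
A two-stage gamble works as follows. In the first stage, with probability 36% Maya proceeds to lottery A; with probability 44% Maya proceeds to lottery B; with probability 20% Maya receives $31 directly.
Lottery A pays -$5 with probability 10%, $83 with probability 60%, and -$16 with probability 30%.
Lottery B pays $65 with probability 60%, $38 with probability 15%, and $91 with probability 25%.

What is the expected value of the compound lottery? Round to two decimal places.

$51.90

EV(A) = 0.1 × (-5) + 0.6 × 83 + 0.3 × (-16) = -0.5 + 49.8 − 4.8 = 44.5
EV(B) = 0.6 × 65 + 0.15 × 38 + 0.25 × 91 = 39 + 5.7 + 22.75 = 67.45
Branch C: 31 (certain)
Overall = 0.36 × 44.5 + 0.44 × 67.45 + 0.2 × 31 = 16.02 + 29.678 + 6.2 = 51.898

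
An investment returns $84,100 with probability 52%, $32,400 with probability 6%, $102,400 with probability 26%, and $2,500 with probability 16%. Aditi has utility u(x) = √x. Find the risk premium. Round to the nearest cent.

E[u] = 0.52·√84100 + 0.06·√32400 + 0.26·√102400 + 0.16·√2500 = 0.52·290 + 0.06·180 + 0.26·320 + 0.16·50 = 252.8
CE = (252.8)² = 63907.84
Risk premium = EV − CE = 72700 − 63907.84 = 8792.16

$8,792.16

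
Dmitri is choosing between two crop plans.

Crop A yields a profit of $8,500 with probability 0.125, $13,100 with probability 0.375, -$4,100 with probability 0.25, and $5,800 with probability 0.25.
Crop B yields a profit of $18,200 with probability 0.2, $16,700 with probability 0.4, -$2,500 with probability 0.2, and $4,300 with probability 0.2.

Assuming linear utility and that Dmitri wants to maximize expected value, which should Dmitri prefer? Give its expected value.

Crop B ($10,680)

Crop A = 0.125 × 8500 + 0.375 × 13100 + 0.25 × (-4100) + 0.25 × 5800 = 1062.5 + 4912.5 − 1025 + 1450 = 6400
Crop B = 0.2 × 18200 + 0.4 × 16700 + 0.2 × (-2500) + 0.2 × 4300 = 3640 + 6680 − 500 + 860 = 10680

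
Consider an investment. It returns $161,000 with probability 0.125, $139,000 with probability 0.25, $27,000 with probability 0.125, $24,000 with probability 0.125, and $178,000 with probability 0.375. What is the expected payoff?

$128,000

EV = 0.125 × 161000 + 0.25 × 139000 + 0.125 × 27000 + 0.125 × 24000 + 0.375 × 178000 = 20125 + 34750 + 3375 + 3000 + 66750 = 128000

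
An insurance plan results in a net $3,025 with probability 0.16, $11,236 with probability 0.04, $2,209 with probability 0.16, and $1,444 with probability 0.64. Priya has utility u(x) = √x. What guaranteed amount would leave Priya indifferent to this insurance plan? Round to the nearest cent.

E[u] = 0.16·√3025 + 0.04·√11236 + 0.16·√2209 + 0.64·√1444 = 0.16·55 + 0.04·106 + 0.16·47 + 0.64·38 = 44.88
CE = (44.88)² = 2014.2144

$2,014.21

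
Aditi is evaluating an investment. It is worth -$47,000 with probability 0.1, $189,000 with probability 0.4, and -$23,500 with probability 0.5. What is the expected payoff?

EV = 0.1 × (-47000) + 0.4 × 189000 + 0.5 × (-23500) = -4700 + 75600 − 11750 = 59150

$59,150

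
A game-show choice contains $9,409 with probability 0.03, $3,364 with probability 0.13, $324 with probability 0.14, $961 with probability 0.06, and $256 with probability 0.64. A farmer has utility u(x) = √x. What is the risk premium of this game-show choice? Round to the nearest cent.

E[u] = 0.03·√9409 + 0.13·√3364 + 0.14·√324 + 0.06·√961 + 0.64·√256 = 0.03·97 + 0.13·58 + 0.14·18 + 0.06·31 + 0.64·16 = 25.07
CE = (25.07)² = 628.5049
Risk premium = EV − CE = 986.45 − 628.5049 = 357.9451

$357.95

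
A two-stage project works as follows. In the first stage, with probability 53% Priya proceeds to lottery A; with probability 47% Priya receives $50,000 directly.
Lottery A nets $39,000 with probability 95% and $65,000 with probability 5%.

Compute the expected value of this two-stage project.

EV(A) = 0.95 × 39000 + 0.05 × 65000 = 37050 + 3250 = 40300
Branch B: 50000 (certain)
Overall = 0.53 × 40300 + 0.47 × 50000 = 21359 + 23500 = 44859

$44,859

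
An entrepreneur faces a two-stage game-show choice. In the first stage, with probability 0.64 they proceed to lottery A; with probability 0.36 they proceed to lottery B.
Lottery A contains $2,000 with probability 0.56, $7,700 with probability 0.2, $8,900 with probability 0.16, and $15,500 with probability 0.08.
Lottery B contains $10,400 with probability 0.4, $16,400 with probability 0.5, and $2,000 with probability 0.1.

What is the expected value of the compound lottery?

EV(A) = 0.56 × 2000 + 0.2 × 7700 + 0.16 × 8900 + 0.08 × 15500 = 1120 + 1540 + 1424 + 1240 = 5324
EV(B) = 0.4 × 10400 + 0.5 × 16400 + 0.1 × 2000 = 4160 + 8200 + 200 = 12560
Overall = 0.64 × 5324 + 0.36 × 12560 = 3407.36 + 4521.6 = 7928.96

$7,928.96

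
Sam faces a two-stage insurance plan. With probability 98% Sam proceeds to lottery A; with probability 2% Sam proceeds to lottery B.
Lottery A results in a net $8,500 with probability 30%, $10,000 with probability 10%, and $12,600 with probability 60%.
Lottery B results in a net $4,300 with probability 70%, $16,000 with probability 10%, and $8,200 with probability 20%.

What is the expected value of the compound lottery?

$11,012.80

EV(A) = 0.3 × 8500 + 0.1 × 10000 + 0.6 × 12600 = 2550 + 1000 + 7560 = 11110
EV(B) = 0.7 × 4300 + 0.1 × 16000 + 0.2 × 8200 = 3010 + 1600 + 1640 = 6250
Overall = 0.98 × 11110 + 0.02 × 6250 = 10887.8 + 125 = 11012.8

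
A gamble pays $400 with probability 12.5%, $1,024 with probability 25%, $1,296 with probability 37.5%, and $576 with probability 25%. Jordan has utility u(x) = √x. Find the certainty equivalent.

E[u] = 0.125·√400 + 0.25·√1024 + 0.375·√1296 + 0.25·√576 = 0.125·20 + 0.25·32 + 0.375·36 + 0.25·24 = 30
CE = (30)² = 900

$900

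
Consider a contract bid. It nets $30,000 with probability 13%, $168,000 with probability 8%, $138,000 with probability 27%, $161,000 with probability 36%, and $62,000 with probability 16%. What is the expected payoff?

$122,480

EV = 0.13 × 30000 + 0.08 × 168000 + 0.27 × 138000 + 0.36 × 161000 + 0.16 × 62000 = 3900 + 13440 + 37260 + 57960 + 9920 = 122480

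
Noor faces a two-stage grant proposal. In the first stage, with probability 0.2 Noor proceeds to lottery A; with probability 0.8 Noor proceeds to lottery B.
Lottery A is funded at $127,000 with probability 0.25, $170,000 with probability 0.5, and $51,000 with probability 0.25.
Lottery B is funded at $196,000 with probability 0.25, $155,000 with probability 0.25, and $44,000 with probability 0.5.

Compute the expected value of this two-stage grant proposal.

$113,700

EV(A) = 0.25 × 127000 + 0.5 × 170000 + 0.25 × 51000 = 31750 + 85000 + 12750 = 129500
EV(B) = 0.25 × 196000 + 0.25 × 155000 + 0.5 × 44000 = 49000 + 38750 + 22000 = 109750
Overall = 0.2 × 129500 + 0.8 × 109750 = 25900 + 87800 = 113700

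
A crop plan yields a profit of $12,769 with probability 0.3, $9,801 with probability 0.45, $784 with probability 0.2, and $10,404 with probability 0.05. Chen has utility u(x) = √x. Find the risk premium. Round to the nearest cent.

$970.43

E[u] = 0.3·√12769 + 0.45·√9801 + 0.2·√784 + 0.05·√10404 = 0.3·113 + 0.45·99 + 0.2·28 + 0.05·102 = 89.15
CE = (89.15)² = 7947.7225
Risk premium = EV − CE = 8918.15 − 7947.7225 = 970.4275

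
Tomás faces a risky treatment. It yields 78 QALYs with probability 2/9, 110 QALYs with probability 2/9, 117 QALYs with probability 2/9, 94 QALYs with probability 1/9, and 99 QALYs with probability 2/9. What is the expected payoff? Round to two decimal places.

EV = 2/9 × 78 + 2/9 × 110 + 2/9 × 117 + 1/9 × 94 + 2/9 × 99 = 17.3333 + 24.4444 + 26 + 10.4444 + 22 = 100.2222

100.22 QALYs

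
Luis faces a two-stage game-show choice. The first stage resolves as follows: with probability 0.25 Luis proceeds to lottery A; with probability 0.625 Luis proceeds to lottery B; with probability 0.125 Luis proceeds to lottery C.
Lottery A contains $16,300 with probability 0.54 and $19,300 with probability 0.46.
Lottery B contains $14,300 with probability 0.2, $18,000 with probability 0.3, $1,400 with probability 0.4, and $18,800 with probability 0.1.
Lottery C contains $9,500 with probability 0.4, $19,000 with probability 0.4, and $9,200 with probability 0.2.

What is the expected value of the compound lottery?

EV(A) = 0.54 × 16300 + 0.46 × 19300 = 8802 + 8878 = 17680
EV(B) = 0.2 × 14300 + 0.3 × 18000 + 0.4 × 1400 + 0.1 × 18800 = 2860 + 5400 + 560 + 1880 = 10700
EV(C) = 0.4 × 9500 + 0.4 × 19000 + 0.2 × 9200 = 3800 + 7600 + 1840 = 13240
Overall = 0.25 × 17680 + 0.625 × 10700 + 0.125 × 13240 = 4420 + 6687.5 + 1655 = 12762.5

$12,762.50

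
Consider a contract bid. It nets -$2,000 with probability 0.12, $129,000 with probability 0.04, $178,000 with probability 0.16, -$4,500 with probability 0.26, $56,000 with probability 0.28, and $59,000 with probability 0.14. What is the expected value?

EV = 0.12 × (-2000) + 0.04 × 129000 + 0.16 × 178000 + 0.26 × (-4500) + 0.28 × 56000 + 0.14 × 59000 = -240 + 5160 + 28480 − 1170 + 15680 + 8260 = 56170

$56,170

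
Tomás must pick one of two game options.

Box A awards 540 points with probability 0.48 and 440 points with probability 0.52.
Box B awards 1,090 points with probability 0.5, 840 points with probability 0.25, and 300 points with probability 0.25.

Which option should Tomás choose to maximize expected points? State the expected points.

Box A = 0.48 × 540 + 0.52 × 440 = 259.2 + 228.8 = 488
Box B = 0.5 × 1090 + 0.25 × 840 + 0.25 × 300 = 545 + 210 + 75 = 830

Box B (830 points)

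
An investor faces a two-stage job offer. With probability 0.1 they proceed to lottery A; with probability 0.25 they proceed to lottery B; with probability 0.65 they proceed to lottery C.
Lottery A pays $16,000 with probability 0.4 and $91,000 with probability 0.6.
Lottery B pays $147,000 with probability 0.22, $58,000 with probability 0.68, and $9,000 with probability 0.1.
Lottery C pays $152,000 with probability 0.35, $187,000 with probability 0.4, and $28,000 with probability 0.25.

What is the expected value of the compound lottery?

EV(A) = 0.4 × 16000 + 0.6 × 91000 = 6400 + 54600 = 61000
EV(B) = 0.22 × 147000 + 0.68 × 58000 + 0.1 × 9000 = 32340 + 39440 + 900 = 72680
EV(C) = 0.35 × 152000 + 0.4 × 187000 + 0.25 × 28000 = 53200 + 74800 + 7000 = 135000
Overall = 0.1 × 61000 + 0.25 × 72680 + 0.65 × 135000 = 6100 + 18170 + 87750 = 112020

$112,020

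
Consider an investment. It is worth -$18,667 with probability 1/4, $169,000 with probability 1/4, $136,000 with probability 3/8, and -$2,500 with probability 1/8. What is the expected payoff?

EV = 1/4 × (-18667) + 1/4 × 169000 + 3/8 × 136000 + 1/8 × (-2500) = -4666.75 + 42250 + 51000 − 312.5 = 88270.75

$88,270.75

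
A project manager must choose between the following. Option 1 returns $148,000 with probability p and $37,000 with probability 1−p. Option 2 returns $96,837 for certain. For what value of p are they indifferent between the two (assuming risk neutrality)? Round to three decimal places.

p·148000 + (1−p)·37000 = 96837
111000p + 37000 = 96837
p = (96837 − 37000) / 111000

p = 0.539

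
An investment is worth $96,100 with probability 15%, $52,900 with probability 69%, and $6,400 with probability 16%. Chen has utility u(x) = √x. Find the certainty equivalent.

$47,524

E[u] = 0.15·√96100 + 0.69·√52900 + 0.16·√6400 = 0.15·310 + 0.69·230 + 0.16·80 = 218
CE = (218)² = 47524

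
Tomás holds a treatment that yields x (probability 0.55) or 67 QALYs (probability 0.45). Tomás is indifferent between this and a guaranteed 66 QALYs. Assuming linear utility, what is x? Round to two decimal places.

x = 65.18 QALYs

0.55·x + 0.45·67 = 66
0.55·x = 66 − 30.15 = 35.85
x = 35.85 / 0.55 = 65.1818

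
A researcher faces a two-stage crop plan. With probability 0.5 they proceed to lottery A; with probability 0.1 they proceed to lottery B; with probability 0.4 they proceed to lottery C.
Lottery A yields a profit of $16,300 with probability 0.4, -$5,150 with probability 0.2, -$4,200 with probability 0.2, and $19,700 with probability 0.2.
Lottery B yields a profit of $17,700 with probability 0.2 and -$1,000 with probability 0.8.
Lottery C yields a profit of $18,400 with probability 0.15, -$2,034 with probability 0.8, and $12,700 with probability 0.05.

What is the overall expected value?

$5,276.12

EV(A) = 0.4 × 16300 + 0.2 × (-5150) + 0.2 × (-4200) + 0.2 × 19700 = 6520 − 1030 − 840 + 3940 = 8590
EV(B) = 0.2 × 17700 + 0.8 × (-1000) = 3540 − 800 = 2740
EV(C) = 0.15 × 18400 + 0.8 × (-2034) + 0.05 × 12700 = 2760 − 1627.2 + 635 = 1767.8
Overall = 0.5 × 8590 + 0.1 × 2740 + 0.4 × 1767.8 = 4295 + 274 + 707.12 = 5276.12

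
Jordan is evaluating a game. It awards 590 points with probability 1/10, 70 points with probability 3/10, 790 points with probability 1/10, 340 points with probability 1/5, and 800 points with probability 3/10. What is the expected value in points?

EV = 1/10 × 590 + 3/10 × 70 + 1/10 × 790 + 1/5 × 340 + 3/10 × 800 = 59 + 21 + 79 + 68 + 240 = 467

467 points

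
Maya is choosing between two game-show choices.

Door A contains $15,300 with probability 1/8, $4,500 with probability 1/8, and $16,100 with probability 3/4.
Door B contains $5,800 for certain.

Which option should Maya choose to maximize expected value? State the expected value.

Door A ($14,550)

Door A = 1/8 × 15300 + 1/8 × 4500 + 3/4 × 16100 = 1912.5 + 562.5 + 12075 = 14550
Door B: 5800 (certain)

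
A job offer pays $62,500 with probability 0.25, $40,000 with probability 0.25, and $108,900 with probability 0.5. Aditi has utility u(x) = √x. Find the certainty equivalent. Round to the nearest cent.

E[u] = 0.25·√62500 + 0.25·√40000 + 0.5·√108900 = 0.25·250 + 0.25·200 + 0.5·330 = 277.5
CE = (277.5)² = 77006.25

$77,006.25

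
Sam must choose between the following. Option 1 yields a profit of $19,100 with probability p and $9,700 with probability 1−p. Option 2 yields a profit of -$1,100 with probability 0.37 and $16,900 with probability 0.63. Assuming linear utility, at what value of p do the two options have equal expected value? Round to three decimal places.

EV(Option 2) = 0.37 × (-1100) + 0.63 × 16900 = -407 + 10647 = 10240
p·19100 + (1−p)·9700 = 10240
9400p + 9700 = 10240
p = (10240 − 9700) / 9400

p = 0.057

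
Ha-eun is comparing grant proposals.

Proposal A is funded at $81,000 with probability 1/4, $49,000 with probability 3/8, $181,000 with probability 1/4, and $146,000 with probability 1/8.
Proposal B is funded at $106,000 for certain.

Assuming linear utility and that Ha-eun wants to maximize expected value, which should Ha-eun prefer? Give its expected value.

Proposal B ($106,000)

Proposal A = 1/4 × 81000 + 3/8 × 49000 + 1/4 × 181000 + 1/8 × 146000 = 20250 + 18375 + 45250 + 18250 = 102125
Proposal B: 106000 (certain)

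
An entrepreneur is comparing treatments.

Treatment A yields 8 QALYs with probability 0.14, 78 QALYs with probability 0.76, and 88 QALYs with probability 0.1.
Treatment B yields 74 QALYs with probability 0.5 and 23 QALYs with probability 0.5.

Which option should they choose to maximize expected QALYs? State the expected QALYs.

Treatment A = 0.14 × 8 + 0.76 × 78 + 0.1 × 88 = 1.12 + 59.28 + 8.8 = 69.2
Treatment B = 0.5 × 74 + 0.5 × 23 = 37 + 11.5 = 48.5

Treatment A (69.2 QALYs)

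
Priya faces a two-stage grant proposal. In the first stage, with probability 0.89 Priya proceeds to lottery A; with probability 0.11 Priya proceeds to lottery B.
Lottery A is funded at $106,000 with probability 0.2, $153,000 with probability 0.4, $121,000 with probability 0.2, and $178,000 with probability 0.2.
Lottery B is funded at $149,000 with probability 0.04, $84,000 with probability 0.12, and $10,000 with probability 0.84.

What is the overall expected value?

$129,246.40

EV(A) = 0.2 × 106000 + 0.4 × 153000 + 0.2 × 121000 + 0.2 × 178000 = 21200 + 61200 + 24200 + 35600 = 142200
EV(B) = 0.04 × 149000 + 0.12 × 84000 + 0.84 × 10000 = 5960 + 10080 + 8400 = 24440
Overall = 0.89 × 142200 + 0.11 × 24440 = 126558 + 2688.4 = 129246.4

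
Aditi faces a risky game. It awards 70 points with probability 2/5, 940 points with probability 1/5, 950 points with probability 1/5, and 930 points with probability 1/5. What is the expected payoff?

EV = 2/5 × 70 + 1/5 × 940 + 1/5 × 950 + 1/5 × 930 = 28 + 188 + 190 + 186 = 592

592 points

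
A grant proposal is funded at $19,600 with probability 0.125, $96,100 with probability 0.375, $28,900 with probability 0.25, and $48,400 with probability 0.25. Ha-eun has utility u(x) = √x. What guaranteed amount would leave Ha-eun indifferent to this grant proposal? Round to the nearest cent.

$53,476.56

E[u] = 0.125·√19600 + 0.375·√96100 + 0.25·√28900 + 0.25·√48400 = 0.125·140 + 0.375·310 + 0.25·170 + 0.25·220 = 231.25
CE = (231.25)² = 53476.5625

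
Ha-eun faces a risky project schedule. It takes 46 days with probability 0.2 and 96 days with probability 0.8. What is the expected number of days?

EV = 0.2 × 46 + 0.8 × 96 = 9.2 + 76.8 = 86

86 days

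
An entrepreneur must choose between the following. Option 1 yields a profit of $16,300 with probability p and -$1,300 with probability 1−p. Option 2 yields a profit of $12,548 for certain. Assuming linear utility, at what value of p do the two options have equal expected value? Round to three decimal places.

p = 0.787

p·16300 + (1−p)·(-1300) = 12548
17600p − 1300 = 12548
p = (12548 + 1300) / 17600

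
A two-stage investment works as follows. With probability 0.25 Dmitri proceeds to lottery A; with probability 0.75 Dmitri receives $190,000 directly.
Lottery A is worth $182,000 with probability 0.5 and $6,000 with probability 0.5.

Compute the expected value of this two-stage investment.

EV(A) = 0.5 × 182000 + 0.5 × 6000 = 91000 + 3000 = 94000
Branch B: 190000 (certain)
Overall = 0.25 × 94000 + 0.75 × 190000 = 23500 + 142500 = 166000

$166,000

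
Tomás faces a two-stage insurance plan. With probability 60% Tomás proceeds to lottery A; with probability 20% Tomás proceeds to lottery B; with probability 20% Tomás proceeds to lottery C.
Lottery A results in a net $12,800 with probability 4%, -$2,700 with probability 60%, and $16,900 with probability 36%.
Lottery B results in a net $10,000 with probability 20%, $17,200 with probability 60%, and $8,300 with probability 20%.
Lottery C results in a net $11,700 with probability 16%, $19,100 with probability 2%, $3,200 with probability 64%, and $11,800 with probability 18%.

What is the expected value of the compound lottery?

$7,066.80

EV(A) = 0.04 × 12800 + 0.6 × (-2700) + 0.36 × 16900 = 512 − 1620 + 6084 = 4976
EV(B) = 0.2 × 10000 + 0.6 × 17200 + 0.2 × 8300 = 2000 + 10320 + 1660 = 13980
EV(C) = 0.16 × 11700 + 0.02 × 19100 + 0.64 × 3200 + 0.18 × 11800 = 1872 + 382 + 2048 + 2124 = 6426
Overall = 0.6 × 4976 + 0.2 × 13980 + 0.2 × 6426 = 2985.6 + 2796 + 1285.2 = 7066.8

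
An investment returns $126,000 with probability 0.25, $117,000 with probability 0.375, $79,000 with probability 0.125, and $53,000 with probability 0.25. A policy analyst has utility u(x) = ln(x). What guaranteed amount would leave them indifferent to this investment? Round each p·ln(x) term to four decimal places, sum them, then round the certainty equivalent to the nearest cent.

E[u] = 0.25·ln(126000) + 0.375·ln(117000) + 0.125·ln(79000) + 0.25·ln(53000) = 2.9360 + 4.3762 + 1.4097 + 2.7195 = 11.4414
CE = e^11.4414 ≈ 93097.26

$93,097.26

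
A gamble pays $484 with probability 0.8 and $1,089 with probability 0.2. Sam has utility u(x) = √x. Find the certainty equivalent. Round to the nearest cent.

E[u] = 0.8·√484 + 0.2·√1089 = 0.8·22 + 0.2·33 = 24.2
CE = (24.2)² = 585.64

$585.64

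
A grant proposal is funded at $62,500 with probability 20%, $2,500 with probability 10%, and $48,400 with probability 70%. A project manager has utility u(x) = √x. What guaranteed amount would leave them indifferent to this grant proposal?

E[u] = 0.2·√62500 + 0.1·√2500 + 0.7·√48400 = 0.2·250 + 0.1·50 + 0.7·220 = 209
CE = (209)² = 43681

$43,681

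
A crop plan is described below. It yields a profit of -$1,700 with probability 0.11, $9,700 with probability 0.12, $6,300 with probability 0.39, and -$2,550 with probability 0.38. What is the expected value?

EV = 0.11 × (-1700) + 0.12 × 9700 + 0.39 × 6300 + 0.38 × (-2550) = -187 + 1164 + 2457 − 969 = 2465

$2,465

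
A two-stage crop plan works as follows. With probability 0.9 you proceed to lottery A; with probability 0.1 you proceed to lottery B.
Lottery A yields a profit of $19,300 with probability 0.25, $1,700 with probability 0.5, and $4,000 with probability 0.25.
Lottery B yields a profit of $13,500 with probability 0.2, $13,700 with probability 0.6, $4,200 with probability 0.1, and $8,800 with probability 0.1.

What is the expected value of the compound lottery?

$7,229.50

EV(A) = 0.25 × 19300 + 0.5 × 1700 + 0.25 × 4000 = 4825 + 850 + 1000 = 6675
EV(B) = 0.2 × 13500 + 0.6 × 13700 + 0.1 × 4200 + 0.1 × 8800 = 2700 + 8220 + 420 + 880 = 12220
Overall = 0.9 × 6675 + 0.1 × 12220 = 6007.5 + 1222 = 7229.5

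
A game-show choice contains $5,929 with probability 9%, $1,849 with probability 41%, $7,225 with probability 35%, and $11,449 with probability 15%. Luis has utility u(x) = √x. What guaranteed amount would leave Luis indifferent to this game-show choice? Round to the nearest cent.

E[u] = 0.09·√5929 + 0.41·√1849 + 0.35·√7225 + 0.15·√11449 = 0.09·77 + 0.41·43 + 0.35·85 + 0.15·107 = 70.36
CE = (70.36)² = 4950.5296

$4,950.53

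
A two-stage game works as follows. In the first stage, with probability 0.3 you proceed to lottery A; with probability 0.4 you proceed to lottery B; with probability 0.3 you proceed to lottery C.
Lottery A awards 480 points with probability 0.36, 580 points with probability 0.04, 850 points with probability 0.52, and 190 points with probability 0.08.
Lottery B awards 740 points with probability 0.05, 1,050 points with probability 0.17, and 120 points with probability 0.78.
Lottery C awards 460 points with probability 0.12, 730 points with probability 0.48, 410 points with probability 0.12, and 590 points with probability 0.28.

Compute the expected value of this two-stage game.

505.6 points

EV(A) = 0.36 × 480 + 0.04 × 580 + 0.52 × 850 + 0.08 × 190 = 172.8 + 23.2 + 442 + 15.2 = 653.2
EV(B) = 0.05 × 740 + 0.17 × 1050 + 0.78 × 120 = 37 + 178.5 + 93.6 = 309.1
EV(C) = 0.12 × 460 + 0.48 × 730 + 0.12 × 410 + 0.28 × 590 = 55.2 + 350.4 + 49.2 + 165.2 = 620
Overall = 0.3 × 653.2 + 0.4 × 309.1 + 0.3 × 620 = 195.96 + 123.64 + 186 = 505.6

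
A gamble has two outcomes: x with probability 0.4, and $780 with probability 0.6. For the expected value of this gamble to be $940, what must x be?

0.4·x + 0.6·780 = 940
0.4·x = 940 − 468 = 472
x = 472 / 0.4 = 1180

x = $1,180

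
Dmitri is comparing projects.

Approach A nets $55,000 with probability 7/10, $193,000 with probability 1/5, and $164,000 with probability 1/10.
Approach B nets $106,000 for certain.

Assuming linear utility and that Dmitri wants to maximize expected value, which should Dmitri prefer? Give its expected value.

Approach B ($106,000)

Approach A = 7/10 × 55000 + 1/5 × 193000 + 1/10 × 164000 = 38500 + 38600 + 16400 = 93500
Approach B: 106000 (certain)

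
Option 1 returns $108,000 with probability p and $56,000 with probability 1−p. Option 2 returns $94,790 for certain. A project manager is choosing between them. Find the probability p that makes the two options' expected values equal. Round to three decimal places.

p·108000 + (1−p)·56000 = 94790
52000p + 56000 = 94790
p = (94790 − 56000) / 52000

p = 0.746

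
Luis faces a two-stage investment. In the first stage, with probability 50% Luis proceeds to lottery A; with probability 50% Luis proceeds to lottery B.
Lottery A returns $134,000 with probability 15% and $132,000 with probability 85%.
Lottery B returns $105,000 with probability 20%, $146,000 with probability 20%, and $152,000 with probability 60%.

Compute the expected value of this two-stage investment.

$136,850

EV(A) = 0.15 × 134000 + 0.85 × 132000 = 20100 + 112200 = 132300
EV(B) = 0.2 × 105000 + 0.2 × 146000 + 0.6 × 152000 = 21000 + 29200 + 91200 = 141400
Overall = 0.5 × 132300 + 0.5 × 141400 = 66150 + 70700 = 136850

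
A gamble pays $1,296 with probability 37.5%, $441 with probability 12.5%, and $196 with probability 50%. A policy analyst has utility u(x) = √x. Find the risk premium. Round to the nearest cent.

$104.36

E[u] = 0.375·√1296 + 0.125·√441 + 0.5·√196 = 0.375·36 + 0.125·21 + 0.5·14 = 23.125
CE = (23.125)² = 534.765625
Risk premium = EV − CE = 639.125 − 534.765625 = 104.359375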